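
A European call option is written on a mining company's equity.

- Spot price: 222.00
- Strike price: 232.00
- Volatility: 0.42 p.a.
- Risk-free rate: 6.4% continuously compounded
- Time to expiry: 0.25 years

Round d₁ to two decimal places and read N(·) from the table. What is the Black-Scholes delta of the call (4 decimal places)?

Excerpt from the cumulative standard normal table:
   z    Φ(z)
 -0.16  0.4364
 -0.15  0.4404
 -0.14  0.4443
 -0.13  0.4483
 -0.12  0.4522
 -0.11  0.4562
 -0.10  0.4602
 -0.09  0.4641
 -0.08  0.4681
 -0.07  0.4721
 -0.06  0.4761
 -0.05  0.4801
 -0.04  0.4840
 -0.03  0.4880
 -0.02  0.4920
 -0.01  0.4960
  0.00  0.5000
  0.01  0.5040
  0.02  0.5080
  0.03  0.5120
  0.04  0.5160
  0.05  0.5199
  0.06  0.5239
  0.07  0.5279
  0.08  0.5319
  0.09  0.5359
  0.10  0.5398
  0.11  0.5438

σ√T = 0.42·√0.25 = 0.2100
d₁ = [ln(222/232) + (0.064 + 0.42²/2)·0.25] / 0.2100 = [-0.0441 + 0.0381] / 0.2100 = -0.0286 which rounds to -0.03
N(d₁) = N(-0.03) = 0.4880
Δ_call = N(d₁) = 0.4880

0.4880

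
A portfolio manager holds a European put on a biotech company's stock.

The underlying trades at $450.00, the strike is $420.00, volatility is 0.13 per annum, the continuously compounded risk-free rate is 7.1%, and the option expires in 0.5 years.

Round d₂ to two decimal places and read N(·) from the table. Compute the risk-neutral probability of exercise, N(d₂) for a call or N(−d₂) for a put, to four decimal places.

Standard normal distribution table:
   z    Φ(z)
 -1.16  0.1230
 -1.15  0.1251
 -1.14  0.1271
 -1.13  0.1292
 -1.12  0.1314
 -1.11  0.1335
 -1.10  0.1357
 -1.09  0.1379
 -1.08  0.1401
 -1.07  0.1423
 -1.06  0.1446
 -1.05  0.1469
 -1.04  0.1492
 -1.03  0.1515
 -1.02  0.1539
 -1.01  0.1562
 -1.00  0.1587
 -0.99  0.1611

σ√T = 0.13 × 0.7071 = 0.0919
ln(S/K) + (r + σ²/2)T = ln(450/420) + (0.071 + 0.13²/2)·0.5 = 0.0690 + 0.0397 = 0.1087
d₁ = 0.1087 / 0.0919 = 1.1827 which rounds to 1.18
d₂ = d₁ − σ√T = 1.1827 − 0.0919 = 1.0908 which rounds to 1.09
Risk-neutral Pr[S_T < K] = N(−d₂) = N(-1.09) = 0.1379

0.1379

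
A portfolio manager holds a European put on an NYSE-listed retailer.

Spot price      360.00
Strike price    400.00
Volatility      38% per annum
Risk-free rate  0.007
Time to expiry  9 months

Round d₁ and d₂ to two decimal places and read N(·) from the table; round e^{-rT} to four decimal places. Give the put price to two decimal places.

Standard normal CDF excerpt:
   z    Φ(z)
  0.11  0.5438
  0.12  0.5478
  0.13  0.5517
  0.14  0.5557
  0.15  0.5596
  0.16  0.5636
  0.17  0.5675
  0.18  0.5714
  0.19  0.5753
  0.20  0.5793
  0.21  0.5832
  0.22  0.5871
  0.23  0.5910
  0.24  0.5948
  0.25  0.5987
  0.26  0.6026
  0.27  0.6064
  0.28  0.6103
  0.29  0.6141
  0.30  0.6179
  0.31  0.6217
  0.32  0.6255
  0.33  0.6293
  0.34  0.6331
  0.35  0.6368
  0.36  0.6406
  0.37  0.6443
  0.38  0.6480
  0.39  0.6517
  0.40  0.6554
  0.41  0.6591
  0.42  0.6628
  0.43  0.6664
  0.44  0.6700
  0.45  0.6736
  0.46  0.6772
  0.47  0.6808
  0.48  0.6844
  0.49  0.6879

σ√T = 0.38 × 0.8660 = 0.3291
d₁ = [ln(360/400) + (0.007 + ½·0.38²)·0.75] / (σ√T) = (-0.1054 + 0.0594) / 0.3291 = -0.1397 which rounds to -0.14
d₂ = -0.1397 − 0.3291 = -0.4687 which rounds to -0.47
exp(−rT) = exp(−0.007·0.75) = 0.9948
N(−d₂) = N(0.47) = 0.6808;  N(−d₁) = N(0.14) = 0.5557
P = 400·0.9948·0.6808 − 360·0.5557 = 270.9039 − 200.0520 = 70.8519

70.85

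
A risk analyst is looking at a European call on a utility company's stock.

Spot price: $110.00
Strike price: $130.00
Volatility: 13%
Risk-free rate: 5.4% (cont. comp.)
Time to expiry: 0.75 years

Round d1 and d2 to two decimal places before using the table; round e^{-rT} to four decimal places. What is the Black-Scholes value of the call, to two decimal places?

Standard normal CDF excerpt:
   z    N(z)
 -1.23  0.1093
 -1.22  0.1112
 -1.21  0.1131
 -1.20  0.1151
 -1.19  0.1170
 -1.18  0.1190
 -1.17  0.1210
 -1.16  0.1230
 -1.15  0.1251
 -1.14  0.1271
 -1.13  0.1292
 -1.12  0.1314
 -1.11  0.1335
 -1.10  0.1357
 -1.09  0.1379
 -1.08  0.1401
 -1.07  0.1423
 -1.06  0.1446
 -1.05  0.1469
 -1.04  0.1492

σ√T = 0.13·√0.75 = 0.1126
d₁ = [ln(110/130) + (0.054 + 0.13²/2)·0.75] / 0.1126 = [-0.1671 + 0.0468] / 0.1126 = -1.0678 which rounds to -1.07
d₂ = d₁ − σ√T = -1.0678 − 0.1126 = -1.1804 which rounds to -1.18
exp(−rT) = exp(−0.054·0.75) = 0.9603
N(d₁) = N(-1.07) = 0.1423;  N(d₂) = N(-1.18) = 0.1190
C = 110·0.1423 − 130·0.9603·0.1190 = 15.6530 − 14.8558 = 0.7972

$0.80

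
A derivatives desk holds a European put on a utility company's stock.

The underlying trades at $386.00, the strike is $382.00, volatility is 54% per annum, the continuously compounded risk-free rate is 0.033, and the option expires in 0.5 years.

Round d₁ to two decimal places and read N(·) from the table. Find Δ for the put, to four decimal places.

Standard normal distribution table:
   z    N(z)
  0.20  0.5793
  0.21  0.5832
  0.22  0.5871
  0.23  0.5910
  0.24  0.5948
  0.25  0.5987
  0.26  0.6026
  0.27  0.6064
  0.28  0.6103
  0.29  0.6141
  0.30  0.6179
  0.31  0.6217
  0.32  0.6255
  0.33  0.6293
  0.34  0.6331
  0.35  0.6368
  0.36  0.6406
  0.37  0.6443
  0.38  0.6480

-0.3974

σ√T = 0.54 × 0.7071 = 0.3818
d₁ = [ln(386/382) + (0.033 + ½·0.54²)·0.5] / (σ√T) = (0.0104 + 0.0894) / 0.3818 = 0.2614 which rounds to 0.26
N(d₁) = N(0.26) = 0.6026
Δ_put = N(d₁) − 1 = 0.6026 − 1 = -0.3974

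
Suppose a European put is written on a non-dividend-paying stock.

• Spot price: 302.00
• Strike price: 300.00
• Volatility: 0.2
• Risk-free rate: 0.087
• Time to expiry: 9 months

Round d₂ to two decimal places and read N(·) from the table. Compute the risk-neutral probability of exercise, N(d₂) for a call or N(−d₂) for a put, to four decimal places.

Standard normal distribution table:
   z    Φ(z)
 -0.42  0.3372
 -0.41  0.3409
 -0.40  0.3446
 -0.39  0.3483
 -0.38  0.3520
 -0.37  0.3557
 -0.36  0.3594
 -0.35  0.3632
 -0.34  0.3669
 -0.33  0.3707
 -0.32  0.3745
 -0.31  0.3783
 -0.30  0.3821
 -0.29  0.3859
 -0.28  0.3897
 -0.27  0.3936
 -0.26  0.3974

T = 0.75;  σ√T = 0.1732
d₁ = [ln(302/300) + (0.087 + 0.2²/2)·0.75] / 0.1732 = [0.0066 + 0.0803] / 0.1732 = 0.5017 ⇒ 0.50
d₂ = d₁ − σ√T = 0.5017 − 0.1732 = 0.3285 ⇒ 0.33
Risk-neutral Pr[S_T < K] = N(−d₂) = N(-0.33) = 0.3707

0.3707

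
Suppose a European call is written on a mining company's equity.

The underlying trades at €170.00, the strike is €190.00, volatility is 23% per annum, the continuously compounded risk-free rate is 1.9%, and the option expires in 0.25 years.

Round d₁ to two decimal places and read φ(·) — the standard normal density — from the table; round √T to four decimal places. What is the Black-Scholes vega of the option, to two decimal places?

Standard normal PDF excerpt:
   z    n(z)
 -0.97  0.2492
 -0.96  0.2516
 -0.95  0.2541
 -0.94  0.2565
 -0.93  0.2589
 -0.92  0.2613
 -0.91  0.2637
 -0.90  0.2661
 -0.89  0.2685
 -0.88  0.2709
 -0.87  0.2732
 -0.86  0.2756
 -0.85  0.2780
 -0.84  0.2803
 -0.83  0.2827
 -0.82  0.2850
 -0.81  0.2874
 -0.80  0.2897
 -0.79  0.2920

23.22

σ√T = 0.23·√0.25 = 0.1150
d₁ = [ln(170/190) + (0.019 + ½·0.23²)·0.25] / (σ√T) = (-0.1112 + 0.0114) / 0.1150 = -0.8684 → -0.87
√T = √0.25 = 0.5000
φ(d₁) = φ(-0.87) = 0.2732
vega = S·φ(d₁)·√T = 170·0.2732·0.5000 = 23.2220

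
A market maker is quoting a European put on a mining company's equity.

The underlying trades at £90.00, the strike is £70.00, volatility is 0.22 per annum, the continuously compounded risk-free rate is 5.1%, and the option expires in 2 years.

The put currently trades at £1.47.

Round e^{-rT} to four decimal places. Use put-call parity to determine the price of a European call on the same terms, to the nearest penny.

exp(−rT) = exp(−0.051·2) = 0.9030
Put-call parity: C − P = S − K·e^(−rT) = 90 − 70·0.9030 = 90 − 63.2100 = 26.7900
C = P + (C − P) = 1.47 + (26.7900) = 28.2600

£28.26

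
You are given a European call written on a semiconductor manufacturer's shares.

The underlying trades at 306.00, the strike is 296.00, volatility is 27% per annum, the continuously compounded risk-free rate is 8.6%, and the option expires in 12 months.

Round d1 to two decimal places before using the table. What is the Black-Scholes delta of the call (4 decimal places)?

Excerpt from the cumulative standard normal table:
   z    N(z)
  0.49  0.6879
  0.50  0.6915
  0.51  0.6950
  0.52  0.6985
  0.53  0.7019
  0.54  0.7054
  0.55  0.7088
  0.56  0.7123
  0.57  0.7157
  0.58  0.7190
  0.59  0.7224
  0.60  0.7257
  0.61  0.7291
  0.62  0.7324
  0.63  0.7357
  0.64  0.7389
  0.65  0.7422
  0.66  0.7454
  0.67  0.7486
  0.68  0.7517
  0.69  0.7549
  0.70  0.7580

σ√T = 0.27·√1 = 0.2700
ln(S/K) + (r + σ²/2)T = ln(306/296) + (0.086 + 0.27²/2)·1 = 0.0332 + 0.1225 = 0.1557
d₁ = 0.1557 / 0.2700 = 0.5766 ⇒ 0.58
N(d₁) = N(0.58) = 0.7190
Δ_call = N(d₁) = 0.7190

0.7190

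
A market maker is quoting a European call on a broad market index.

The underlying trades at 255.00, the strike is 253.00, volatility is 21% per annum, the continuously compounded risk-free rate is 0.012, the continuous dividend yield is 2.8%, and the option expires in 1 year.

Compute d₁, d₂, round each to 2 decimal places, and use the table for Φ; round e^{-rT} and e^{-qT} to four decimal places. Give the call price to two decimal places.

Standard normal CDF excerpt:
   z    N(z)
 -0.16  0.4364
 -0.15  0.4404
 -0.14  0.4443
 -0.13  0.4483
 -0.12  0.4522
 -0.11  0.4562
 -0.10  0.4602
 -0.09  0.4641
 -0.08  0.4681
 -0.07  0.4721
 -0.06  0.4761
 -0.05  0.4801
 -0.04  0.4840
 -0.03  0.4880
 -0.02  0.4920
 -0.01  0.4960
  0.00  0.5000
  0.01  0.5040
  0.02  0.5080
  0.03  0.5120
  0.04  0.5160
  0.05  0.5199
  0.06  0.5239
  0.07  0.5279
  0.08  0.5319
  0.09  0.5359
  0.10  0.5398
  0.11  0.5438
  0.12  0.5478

σ√T = 0.21 × 1.0000 = 0.2100
d₁ = [ln(255/253) + (0.012 − 0.028 + 0.21²/2)·1] / 0.2100 = [0.0079 + 0.0060] / 0.2100 = 0.0663 ⇒ 0.07
d₂ = d₁ − σ√T = 0.0663 − 0.2100 = -0.1437 ⇒ -0.14
e^(−qT) = e^(−0.028·1) = 0.9724;  e^(−rT) = e^(−0.012·1) = 0.9881
N(d₁) = N(0.07) = 0.5279;  N(d₂) = N(-0.14) = 0.4443
C = 255·0.9724·0.5279 − 253·0.9881·0.4443 = 130.8991 − 111.0702 = 19.8289

19.83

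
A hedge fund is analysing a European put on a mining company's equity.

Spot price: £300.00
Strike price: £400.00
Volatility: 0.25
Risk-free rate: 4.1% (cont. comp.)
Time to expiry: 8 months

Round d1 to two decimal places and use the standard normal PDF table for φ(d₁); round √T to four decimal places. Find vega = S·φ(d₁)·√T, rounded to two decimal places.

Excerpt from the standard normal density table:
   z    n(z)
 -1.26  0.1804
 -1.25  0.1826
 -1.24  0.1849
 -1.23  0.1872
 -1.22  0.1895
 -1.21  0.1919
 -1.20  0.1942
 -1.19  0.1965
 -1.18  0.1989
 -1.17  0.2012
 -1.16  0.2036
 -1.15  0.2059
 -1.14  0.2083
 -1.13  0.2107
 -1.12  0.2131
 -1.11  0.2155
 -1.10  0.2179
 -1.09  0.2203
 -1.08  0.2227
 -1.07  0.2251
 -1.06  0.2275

T = 0.6667;  σ√T = 0.2041
d₁ = [ln(300/400) + (0.041 + 0.25²/2)·0.6667] / 0.2041 = [-0.2877 + 0.0482] / 0.2041 = -1.1734 ≈ -1.17
√T = √0.6667 = 0.8165
φ(d₁) = φ(-1.17) = 0.2012
vega = S·φ(d₁)·√T = 300·0.2012·0.8165 = 49.2839

49.28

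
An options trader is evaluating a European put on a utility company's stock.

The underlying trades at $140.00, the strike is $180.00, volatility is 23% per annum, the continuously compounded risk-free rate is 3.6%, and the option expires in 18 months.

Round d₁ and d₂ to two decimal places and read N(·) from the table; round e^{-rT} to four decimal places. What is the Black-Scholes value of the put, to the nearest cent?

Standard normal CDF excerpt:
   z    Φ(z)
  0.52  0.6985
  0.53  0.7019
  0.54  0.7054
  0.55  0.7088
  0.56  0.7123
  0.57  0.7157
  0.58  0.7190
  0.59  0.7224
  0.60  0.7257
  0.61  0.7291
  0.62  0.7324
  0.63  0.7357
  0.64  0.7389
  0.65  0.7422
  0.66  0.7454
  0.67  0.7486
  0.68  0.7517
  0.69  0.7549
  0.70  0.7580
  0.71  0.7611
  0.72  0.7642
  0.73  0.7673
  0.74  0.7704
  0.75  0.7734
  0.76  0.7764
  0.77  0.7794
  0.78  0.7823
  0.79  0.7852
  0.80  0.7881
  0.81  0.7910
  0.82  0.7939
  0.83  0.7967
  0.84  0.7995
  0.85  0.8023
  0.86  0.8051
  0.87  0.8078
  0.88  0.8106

σ√T = 0.23 × 1.2247 = 0.2817
ln(S/K) + (r + σ²/2)T = ln(140/180) + (0.036 + 0.23²/2)·1.5 = -0.2513 + 0.0937 = -0.1576
d₁ = -0.1576 / 0.2817 = -0.5596 → -0.56
d₂ = d₁ − σ√T = -0.5596 − 0.2817 = -0.8413 → -0.84
exp(−rT) = exp(−0.036·1.5) = 0.9474
N(−d₂) = N(0.84) = 0.7995;  N(−d₁) = N(0.56) = 0.7123
P = 180·0.9474·0.7995 − 140·0.7123 = 136.3403 − 99.7220 = 36.6183

$36.62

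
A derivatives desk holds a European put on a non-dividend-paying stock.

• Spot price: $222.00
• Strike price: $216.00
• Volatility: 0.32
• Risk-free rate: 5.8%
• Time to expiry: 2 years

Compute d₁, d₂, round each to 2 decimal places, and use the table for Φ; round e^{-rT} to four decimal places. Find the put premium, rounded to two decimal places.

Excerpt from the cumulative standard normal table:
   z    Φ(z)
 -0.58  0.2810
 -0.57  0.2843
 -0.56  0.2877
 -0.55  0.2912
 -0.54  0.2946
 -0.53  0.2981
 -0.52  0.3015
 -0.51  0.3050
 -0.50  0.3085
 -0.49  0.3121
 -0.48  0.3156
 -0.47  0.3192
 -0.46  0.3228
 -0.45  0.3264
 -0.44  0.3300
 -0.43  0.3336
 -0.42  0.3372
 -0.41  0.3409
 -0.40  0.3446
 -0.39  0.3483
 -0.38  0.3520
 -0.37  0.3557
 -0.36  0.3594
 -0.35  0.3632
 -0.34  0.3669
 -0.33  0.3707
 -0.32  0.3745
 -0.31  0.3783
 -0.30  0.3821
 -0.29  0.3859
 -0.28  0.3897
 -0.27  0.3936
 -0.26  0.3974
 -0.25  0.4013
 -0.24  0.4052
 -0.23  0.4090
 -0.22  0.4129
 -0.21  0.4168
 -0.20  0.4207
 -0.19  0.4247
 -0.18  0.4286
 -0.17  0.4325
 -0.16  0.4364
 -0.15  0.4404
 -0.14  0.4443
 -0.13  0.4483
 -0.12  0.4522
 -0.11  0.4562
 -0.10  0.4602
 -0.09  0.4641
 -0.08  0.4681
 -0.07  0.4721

$23.87

σ√T = 0.32 × 1.4142 = 0.4525
d₁ = [ln(222/216) + (0.058 + 0.32²/2)·2] / 0.4525 = [0.0274 + 0.2184] / 0.4525 = 0.5431 which rounds to 0.54
d₂ = d₁ − σ√T = 0.5431 − 0.4525 = 0.0906 which rounds to 0.09
exp(−rT) = exp(−0.058·2) = 0.8905
N(−d₂) = N(-0.09) = 0.4641;  N(−d₁) = N(-0.54) = 0.2946
P = 216·0.8905·0.4641 − 222·0.2946 = 89.2687 − 65.4012 = 23.8675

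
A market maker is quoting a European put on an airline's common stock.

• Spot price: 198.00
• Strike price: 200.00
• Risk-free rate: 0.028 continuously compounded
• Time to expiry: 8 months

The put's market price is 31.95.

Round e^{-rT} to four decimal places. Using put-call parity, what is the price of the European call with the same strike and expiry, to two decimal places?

exp(−rT) = exp(−0.028·0.6667) = 0.9815
Put-call parity: C − P = S − K·e^(−rT) = 198 − 200·0.9815 = 198 − 196.3000 = 1.7000
C = P + (C − P) = 31.95 + (1.7000) = 33.6500

33.65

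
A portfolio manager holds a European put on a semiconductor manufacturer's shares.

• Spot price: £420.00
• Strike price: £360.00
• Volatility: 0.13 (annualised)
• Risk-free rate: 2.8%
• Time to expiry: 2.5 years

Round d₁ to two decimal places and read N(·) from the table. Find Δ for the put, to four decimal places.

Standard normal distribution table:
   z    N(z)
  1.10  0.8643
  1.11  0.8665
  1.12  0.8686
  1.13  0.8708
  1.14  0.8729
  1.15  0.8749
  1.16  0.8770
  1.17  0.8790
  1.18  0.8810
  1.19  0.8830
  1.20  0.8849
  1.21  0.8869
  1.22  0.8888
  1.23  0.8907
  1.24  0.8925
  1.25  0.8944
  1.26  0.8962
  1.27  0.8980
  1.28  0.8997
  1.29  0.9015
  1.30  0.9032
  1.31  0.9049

σ√T = 0.13·√2.5 = 0.2055
d₁ = [ln(420/360) + (0.028 + 0.13²/2)·2.5] / 0.2055 = [0.1542 + 0.0911] / 0.2055 = 1.1933 which rounds to 1.19
N(d₁) = N(1.19) = 0.8830
Δ_put = N(d₁) − 1 = 0.8830 − 1 = -0.1170

-0.1170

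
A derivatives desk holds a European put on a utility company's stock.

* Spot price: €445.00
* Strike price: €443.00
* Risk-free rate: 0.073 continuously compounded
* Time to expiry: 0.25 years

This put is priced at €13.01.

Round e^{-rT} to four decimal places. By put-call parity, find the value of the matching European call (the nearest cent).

exp(−rT) = exp(−0.073·0.25) = 0.9819
Put-call parity: C − P = S − K·e^(−rT) = 445 − 443·0.9819 = 445 − 434.9817 = 10.0183
C = P + (C − P) = 13.01 + (10.0183) = 23.0283

€23.03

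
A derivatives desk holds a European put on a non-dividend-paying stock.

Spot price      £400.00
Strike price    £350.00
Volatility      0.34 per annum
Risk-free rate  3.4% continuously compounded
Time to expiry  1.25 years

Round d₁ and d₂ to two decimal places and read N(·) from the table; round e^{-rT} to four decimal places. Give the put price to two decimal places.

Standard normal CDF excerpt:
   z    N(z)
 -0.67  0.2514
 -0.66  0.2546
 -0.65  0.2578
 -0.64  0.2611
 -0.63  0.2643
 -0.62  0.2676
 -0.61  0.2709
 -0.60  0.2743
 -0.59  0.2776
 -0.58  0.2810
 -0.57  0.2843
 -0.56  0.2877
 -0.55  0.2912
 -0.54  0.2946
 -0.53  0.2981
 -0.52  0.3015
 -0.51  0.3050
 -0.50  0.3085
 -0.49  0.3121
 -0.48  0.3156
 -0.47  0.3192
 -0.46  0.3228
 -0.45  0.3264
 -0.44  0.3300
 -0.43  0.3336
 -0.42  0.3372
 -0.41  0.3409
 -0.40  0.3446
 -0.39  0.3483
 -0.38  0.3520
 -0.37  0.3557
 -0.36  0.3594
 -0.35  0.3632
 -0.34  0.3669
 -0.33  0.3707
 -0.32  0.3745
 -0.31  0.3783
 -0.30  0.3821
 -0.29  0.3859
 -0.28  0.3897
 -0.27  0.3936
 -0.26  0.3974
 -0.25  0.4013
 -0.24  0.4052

T = 1.25;  σ√T = 0.3801
d₁ = [ln(400/350) + (0.034 + 0.34²/2)·1.25] / 0.3801 = [0.1335 + 0.1148] / 0.3801 = 0.6531 which rounds to 0.65
d₂ = d₁ − σ√T = 0.6531 − 0.3801 = 0.2730 which rounds to 0.27
e^(−rT) = e^(−0.034·1.25) = 0.9584
P = 350·0.9584·N(-0.27) − 400·N(-0.65) = 350·0.9584·0.3936 − 400·0.2578 = 132.0292 − 103.1200 = 28.9092

£28.91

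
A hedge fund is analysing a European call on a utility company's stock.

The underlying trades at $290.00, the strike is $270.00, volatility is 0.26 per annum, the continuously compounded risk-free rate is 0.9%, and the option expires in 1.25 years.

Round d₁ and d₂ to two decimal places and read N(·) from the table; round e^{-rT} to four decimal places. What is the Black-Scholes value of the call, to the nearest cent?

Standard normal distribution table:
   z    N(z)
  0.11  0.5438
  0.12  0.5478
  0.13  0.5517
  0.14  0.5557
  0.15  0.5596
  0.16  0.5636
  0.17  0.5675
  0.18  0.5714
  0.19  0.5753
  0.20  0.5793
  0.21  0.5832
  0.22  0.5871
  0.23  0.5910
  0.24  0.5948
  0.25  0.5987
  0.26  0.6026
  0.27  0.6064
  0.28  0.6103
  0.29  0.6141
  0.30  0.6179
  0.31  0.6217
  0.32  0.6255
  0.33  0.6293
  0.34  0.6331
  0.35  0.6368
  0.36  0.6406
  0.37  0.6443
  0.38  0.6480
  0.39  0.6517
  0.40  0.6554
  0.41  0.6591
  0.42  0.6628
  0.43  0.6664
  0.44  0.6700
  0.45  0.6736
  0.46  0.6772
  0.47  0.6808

σ√T = 0.26 × 1.1180 = 0.2907
d₁ = [ln(290/270) + (0.009 + 0.26²/2)·1.25] / 0.2907 = [0.0715 + 0.0535] / 0.2907 = 0.4299 → 0.43
d₂ = d₁ − σ√T = 0.4299 − 0.2907 = 0.1392 → 0.14
exp(−rT) = exp(−0.009·1.25) = 0.9888
N(d₁) = N(0.43) = 0.6664;  N(d₂) = N(0.14) = 0.5557
C = 290·0.6664 − 270·0.9888·0.5557 = 193.2560 − 148.3586 = 44.8974

$44.90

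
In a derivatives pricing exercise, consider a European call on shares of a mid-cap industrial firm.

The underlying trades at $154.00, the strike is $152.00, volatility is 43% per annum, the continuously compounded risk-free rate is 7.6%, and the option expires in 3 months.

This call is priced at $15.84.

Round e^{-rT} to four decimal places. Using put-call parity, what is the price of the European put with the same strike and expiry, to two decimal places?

$10.98

e^(−rT) = e^(−0.076·0.25) = 0.9812
Put-call parity: C − P = S − K·e^(−rT) = 154 − 152·0.9812 = 154 − 149.1424 = 4.8576
P = C − (C − P) = 15.84 − (4.8576) = 10.9824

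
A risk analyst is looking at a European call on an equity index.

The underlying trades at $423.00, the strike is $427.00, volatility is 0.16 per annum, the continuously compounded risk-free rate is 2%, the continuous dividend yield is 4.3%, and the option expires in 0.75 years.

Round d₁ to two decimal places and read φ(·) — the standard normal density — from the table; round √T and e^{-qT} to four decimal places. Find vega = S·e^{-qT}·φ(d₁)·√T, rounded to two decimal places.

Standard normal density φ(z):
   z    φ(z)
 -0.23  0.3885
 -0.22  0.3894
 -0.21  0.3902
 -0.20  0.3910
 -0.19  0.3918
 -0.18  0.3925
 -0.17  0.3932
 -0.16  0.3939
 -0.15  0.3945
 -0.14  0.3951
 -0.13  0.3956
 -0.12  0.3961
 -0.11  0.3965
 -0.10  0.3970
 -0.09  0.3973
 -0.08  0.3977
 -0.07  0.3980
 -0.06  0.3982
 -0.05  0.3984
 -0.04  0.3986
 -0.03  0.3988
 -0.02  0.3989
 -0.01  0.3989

140.50

σ√T = 0.16 × 0.8660 = 0.1386
d₁ = [ln(423/427) + (0.02 − 0.043 + 0.16²/2)·0.75] / 0.1386 = [-0.0094 − 0.0076] / 0.1386 = -0.1231 which rounds to -0.12
√T = √0.75 = 0.8660
φ(d₁) = φ(-0.12) = 0.3961
e^(−qT) = e^(−0.043·0.75) = 0.9683
vega = S·e^(−qT)·φ(d₁)·√T = 423·0.9683·0.3961·0.8660 = 140.4989
(Vega is the same for a European call and put with the same parameters.)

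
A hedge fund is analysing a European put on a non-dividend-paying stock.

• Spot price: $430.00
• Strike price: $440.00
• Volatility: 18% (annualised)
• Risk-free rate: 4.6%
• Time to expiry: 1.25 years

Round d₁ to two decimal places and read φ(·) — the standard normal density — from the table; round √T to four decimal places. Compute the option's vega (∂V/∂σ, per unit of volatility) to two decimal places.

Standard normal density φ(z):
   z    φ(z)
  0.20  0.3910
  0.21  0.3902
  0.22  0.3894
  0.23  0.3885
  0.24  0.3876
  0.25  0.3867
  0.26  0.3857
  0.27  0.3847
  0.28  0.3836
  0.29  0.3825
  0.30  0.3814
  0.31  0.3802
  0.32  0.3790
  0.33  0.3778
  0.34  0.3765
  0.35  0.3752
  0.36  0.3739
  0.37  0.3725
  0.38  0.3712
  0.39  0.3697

184.94

σ√T = 0.18·√1.25 = 0.2012
d₁ = [ln(430/440) + (0.046 + 0.18²/2)·1.25] / 0.2012 = [-0.0230 + 0.0777] / 0.2012 = 0.2721 → 0.27
√T = √1.25 = 1.1180
φ(d₁) = φ(0.27) = 0.3847
vega = S·φ(d₁)·√T = 430·0.3847·1.1180 = 184.9407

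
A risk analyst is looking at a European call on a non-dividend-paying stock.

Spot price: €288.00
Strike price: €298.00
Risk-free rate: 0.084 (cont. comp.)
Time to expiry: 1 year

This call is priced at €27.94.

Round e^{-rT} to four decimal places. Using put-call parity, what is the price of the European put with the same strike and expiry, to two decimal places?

e^(−rT) = e^(−0.084·1) = 0.9194
Put-call parity: C − P = S − K·e^(−rT) = 288 − 298·0.9194 = 288 − 273.9812 = 14.0188
P = C − (C − P) = 27.94 − (14.0188) = 13.9212

€13.92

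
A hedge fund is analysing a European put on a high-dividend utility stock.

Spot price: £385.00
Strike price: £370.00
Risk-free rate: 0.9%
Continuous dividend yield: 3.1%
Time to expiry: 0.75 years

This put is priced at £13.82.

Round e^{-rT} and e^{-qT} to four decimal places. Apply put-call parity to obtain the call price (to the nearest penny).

e^(−qT) = e^(−0.031·0.75) = 0.9770;  e^(−rT) = e^(−0.009·0.75) = 0.9933
Put-call parity: C − P = S·e^(−qT) − K·e^(−rT) = 385·0.9770 − 370·0.9933 = 376.1450 − 367.5210 = 8.6240
C = P + (C − P) = 13.82 + (8.6240) = 22.4440

£22.44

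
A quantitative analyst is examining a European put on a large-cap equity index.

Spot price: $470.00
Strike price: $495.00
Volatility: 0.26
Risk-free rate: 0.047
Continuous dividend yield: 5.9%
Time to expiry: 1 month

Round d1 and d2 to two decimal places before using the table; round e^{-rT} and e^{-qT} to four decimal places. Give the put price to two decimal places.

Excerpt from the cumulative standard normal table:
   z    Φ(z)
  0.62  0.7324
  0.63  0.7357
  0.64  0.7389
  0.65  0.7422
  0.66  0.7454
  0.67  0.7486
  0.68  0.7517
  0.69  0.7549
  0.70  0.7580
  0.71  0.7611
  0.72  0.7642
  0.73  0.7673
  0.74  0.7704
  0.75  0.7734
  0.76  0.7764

σ√T = 0.26 × 0.2887 = 0.0751
d₁ = [ln(470/495) + (0.047 − 0.059 + ½·0.26²)·0.08333] / (σ√T) = (-0.0518 + 0.0018) / 0.0751 = -0.6663 which rounds to -0.67
d₂ = -0.6663 − 0.0751 = -0.7413 which rounds to -0.74
exp(−qT) = exp(−0.059·0.08333) = 0.9951;  exp(−rT) = exp(−0.047·0.08333) = 0.9961
P = 495·0.9961·N(0.74) − 470·0.9951·N(0.67) = 495·0.9961·0.7704 − 470·0.9951·0.7486 = 379.8607 − 350.1180 = 29.7428

$29.74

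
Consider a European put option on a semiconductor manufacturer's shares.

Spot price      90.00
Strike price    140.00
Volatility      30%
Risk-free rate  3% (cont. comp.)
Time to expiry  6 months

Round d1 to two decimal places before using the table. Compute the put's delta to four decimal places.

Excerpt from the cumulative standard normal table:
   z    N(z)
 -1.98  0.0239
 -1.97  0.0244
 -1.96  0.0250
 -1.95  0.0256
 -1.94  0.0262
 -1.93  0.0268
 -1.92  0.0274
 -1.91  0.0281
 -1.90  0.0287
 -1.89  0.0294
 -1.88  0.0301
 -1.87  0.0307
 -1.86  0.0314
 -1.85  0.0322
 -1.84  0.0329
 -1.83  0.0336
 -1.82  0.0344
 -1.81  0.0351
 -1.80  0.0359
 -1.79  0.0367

-0.9719

σ√T = 0.3 × 0.7071 = 0.2121
ln(S/K) + (r + σ²/2)T = ln(90/140) + (0.03 + 0.3²/2)·0.5 = -0.4418 + 0.0375 = -0.4043
d₁ = -0.4043 / 0.2121 = -1.9060 → -1.91
N(d₁) = N(-1.91) = 0.0281
Δ_put = N(d₁) − 1 = 0.0281 − 1 = -0.9719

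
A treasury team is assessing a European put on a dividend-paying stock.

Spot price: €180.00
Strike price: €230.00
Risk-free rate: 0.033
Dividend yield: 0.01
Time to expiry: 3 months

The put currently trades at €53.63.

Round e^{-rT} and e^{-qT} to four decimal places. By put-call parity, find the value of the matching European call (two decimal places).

€5.07

exp(−qT) = exp(−0.01·0.25) = 0.9975;  exp(−rT) = exp(−0.033·0.25) = 0.9918
Put-call parity: C − P = S·e^(−qT) − K·e^(−rT) = 180·0.9975 − 230·0.9918 = 179.5500 − 228.1140 = -48.5640
C = P + (C − P) = 53.63 + (-48.5640) = 5.0660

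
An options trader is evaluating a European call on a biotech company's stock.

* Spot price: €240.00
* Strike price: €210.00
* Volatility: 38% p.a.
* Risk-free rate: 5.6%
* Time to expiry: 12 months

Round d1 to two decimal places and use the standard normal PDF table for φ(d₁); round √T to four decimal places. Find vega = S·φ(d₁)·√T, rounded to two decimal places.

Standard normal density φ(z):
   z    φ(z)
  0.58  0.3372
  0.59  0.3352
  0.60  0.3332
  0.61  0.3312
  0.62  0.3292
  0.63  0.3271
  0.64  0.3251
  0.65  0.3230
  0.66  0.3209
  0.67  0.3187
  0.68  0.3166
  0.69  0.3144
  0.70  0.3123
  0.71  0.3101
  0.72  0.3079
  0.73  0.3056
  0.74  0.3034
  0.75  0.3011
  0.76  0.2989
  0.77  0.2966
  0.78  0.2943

σ√T = 0.38·√1 = 0.3800
d₁ = [ln(240/210) + (0.056 + 0.38²/2)·1] / 0.3800 = [0.1335 + 0.1282] / 0.3800 = 0.6888 which rounds to 0.69
√T = √1 = 1.0000
φ(d₁) = φ(0.69) = 0.3144
vega = S·φ(d₁)·√T = 240·0.3144·1.0000 = 75.4560

75.46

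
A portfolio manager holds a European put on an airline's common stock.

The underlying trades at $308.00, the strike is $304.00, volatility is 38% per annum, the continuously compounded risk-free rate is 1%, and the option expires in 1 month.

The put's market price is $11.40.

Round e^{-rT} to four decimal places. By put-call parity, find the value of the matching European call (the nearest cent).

exp(−rT) = exp(−0.01·0.08333) = 0.9992
Put-call parity: C − P = S − K·e^(−rT) = 308 − 304·0.9992 = 308 − 303.7568 = 4.2432
C = P + (C − P) = 11.40 + (4.2432) = 15.6432

$15.64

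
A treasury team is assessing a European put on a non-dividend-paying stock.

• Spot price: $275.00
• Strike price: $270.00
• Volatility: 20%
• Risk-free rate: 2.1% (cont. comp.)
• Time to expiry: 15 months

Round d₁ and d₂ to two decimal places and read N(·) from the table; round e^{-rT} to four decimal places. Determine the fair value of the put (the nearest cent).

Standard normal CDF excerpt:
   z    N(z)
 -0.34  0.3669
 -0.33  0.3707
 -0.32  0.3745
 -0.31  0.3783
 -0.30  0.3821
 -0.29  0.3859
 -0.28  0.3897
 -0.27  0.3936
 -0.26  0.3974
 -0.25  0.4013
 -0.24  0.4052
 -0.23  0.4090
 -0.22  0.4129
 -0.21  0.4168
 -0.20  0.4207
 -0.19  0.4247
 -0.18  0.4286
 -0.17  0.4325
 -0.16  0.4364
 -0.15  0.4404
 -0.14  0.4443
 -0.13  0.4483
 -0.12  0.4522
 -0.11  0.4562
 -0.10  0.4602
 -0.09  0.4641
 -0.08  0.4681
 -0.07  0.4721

T = 1.25;  σ√T = 0.2236
ln(S/K) + (r + σ²/2)T = ln(275/270) + (0.021 + 0.2²/2)·1.25 = 0.0183 + 0.0513 = 0.0696
d₁ = 0.0696 / 0.2236 = 0.3113 → 0.31
d₂ = d₁ − σ√T = 0.3113 − 0.2236 = 0.0877 → 0.09
e^(−rT) = e^(−0.021·1.25) = 0.9741
N(−d₂) = N(-0.09) = 0.4641;  N(−d₁) = N(-0.31) = 0.3783
P = 270·0.9741·0.4641 − 275·0.3783 = 122.0615 − 104.0325 = 18.0290

$18.03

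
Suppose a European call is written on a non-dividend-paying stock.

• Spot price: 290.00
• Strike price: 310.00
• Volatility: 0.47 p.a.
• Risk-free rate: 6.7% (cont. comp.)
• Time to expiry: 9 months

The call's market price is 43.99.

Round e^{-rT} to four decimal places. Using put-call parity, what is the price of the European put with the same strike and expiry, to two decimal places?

exp(−rT) = exp(−0.067·0.75) = 0.9510
Put-call parity: C − P = S − K·e^(−rT) = 290 − 310·0.9510 = 290 − 294.8100 = -4.8100
P = C − (C − P) = 43.99 − (-4.8100) = 48.8000

48.80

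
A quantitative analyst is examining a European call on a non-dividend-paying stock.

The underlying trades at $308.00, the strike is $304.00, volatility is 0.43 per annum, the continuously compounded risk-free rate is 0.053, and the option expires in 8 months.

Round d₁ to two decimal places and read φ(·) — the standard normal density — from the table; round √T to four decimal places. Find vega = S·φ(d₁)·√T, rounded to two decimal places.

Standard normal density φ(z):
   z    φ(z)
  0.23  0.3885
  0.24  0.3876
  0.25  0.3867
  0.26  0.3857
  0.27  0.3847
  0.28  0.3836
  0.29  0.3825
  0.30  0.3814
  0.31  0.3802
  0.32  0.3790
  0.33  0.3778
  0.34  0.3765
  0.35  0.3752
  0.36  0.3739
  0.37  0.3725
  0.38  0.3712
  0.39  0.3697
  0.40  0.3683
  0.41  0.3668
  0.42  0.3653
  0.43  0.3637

T = 0.6667;  σ√T = 0.3511
d₁ = [ln(308/304) + (0.053 + ½·0.43²)·0.6667] / (σ√T) = (0.0131 + 0.0970) / 0.3511 = 0.3134 ≈ 0.31
√T = √0.6667 = 0.8165
φ(d₁) = φ(0.31) = 0.3802
vega = S·φ(d₁)·√T = 308·0.3802·0.8165 = 95.6135

95.61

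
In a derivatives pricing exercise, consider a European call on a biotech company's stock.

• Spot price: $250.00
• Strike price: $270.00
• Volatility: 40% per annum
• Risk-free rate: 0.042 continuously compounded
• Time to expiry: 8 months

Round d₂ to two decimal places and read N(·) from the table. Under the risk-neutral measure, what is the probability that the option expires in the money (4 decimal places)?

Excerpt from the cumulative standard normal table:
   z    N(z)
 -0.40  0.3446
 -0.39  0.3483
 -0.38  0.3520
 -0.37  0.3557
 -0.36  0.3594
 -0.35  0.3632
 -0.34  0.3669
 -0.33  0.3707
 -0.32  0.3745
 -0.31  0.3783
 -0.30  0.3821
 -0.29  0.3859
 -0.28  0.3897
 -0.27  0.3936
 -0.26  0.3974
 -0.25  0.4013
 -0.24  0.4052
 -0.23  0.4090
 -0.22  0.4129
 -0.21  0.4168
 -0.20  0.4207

0.3783

T = 0.6667;  σ√T = 0.3266
d₁ = [ln(250/270) + (0.042 + 0.4²/2)·0.6667] / 0.3266 = [-0.0770 + 0.0813] / 0.3266 = 0.0134 which rounds to 0.01
d₂ = d₁ − σ√T = 0.0134 − 0.3266 = -0.3132 which rounds to -0.31
Risk-neutral Pr[S_T > K] = N(d₂) = N(-0.31) = 0.3783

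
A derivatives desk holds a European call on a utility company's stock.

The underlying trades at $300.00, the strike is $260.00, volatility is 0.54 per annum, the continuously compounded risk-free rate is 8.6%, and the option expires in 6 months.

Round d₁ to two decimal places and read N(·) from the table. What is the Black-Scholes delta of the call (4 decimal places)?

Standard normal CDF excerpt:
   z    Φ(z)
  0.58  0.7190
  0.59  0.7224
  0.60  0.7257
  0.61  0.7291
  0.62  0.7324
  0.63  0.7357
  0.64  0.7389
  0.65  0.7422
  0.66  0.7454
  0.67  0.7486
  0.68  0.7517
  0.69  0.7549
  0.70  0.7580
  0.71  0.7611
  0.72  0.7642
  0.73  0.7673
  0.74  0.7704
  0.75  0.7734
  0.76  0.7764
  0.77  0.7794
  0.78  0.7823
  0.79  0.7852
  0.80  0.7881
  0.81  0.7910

σ√T = 0.54 × 0.7071 = 0.3818
d₁ = [ln(300/260) + (0.086 + 0.54²/2)·0.5] / 0.3818 = [0.1431 + 0.1159] / 0.3818 = 0.6783 ≈ 0.68
N(d₁) = N(0.68) = 0.7517
Δ_call = N(d₁) = 0.7517

0.7517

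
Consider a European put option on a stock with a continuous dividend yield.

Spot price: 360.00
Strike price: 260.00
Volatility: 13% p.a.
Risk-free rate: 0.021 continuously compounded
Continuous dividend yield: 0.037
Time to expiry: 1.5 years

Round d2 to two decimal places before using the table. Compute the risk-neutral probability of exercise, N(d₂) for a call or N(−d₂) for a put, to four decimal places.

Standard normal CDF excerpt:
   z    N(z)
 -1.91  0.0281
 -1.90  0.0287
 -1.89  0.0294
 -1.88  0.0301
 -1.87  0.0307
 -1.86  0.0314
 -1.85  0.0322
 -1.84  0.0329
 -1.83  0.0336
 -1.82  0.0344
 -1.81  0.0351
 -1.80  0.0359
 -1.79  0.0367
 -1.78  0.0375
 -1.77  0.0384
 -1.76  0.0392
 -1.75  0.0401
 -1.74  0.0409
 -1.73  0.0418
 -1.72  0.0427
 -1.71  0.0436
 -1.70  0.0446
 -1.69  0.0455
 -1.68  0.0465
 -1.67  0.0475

0.0351

T = 1.5;  σ√T = 0.1592
ln(S/K) + (r − q + σ²/2)T = ln(360/260) + (0.021 − 0.037 + 0.13²/2)·1.5 = 0.3254 − 0.0113 = 0.3141
d₁ = 0.3141 / 0.1592 = 1.9728 which rounds to 1.97
d₂ = d₁ − σ√T = 1.9728 − 0.1592 = 1.8135 which rounds to 1.81
Pr(exercise) under Q = N(−d₂) = N(-1.81) = 0.0351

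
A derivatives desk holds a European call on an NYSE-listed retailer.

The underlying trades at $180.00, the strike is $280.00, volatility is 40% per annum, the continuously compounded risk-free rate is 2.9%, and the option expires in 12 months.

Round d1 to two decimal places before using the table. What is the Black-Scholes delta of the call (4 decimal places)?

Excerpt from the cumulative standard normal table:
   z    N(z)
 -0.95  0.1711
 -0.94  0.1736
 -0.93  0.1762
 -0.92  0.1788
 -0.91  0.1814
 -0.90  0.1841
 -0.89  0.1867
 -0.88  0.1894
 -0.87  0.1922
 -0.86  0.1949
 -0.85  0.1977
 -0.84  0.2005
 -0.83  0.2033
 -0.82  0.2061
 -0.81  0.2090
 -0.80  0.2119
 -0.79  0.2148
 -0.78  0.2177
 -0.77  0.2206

0.2033

T = 1;  σ√T = 0.4000
d₁ = [ln(180/280) + (0.029 + 0.4²/2)·1] / 0.4000 = [-0.4418 + 0.1090] / 0.4000 = -0.8321 which rounds to -0.83
N(d₁) = N(-0.83) = 0.2033
Δ_call = N(d₁) = 0.2033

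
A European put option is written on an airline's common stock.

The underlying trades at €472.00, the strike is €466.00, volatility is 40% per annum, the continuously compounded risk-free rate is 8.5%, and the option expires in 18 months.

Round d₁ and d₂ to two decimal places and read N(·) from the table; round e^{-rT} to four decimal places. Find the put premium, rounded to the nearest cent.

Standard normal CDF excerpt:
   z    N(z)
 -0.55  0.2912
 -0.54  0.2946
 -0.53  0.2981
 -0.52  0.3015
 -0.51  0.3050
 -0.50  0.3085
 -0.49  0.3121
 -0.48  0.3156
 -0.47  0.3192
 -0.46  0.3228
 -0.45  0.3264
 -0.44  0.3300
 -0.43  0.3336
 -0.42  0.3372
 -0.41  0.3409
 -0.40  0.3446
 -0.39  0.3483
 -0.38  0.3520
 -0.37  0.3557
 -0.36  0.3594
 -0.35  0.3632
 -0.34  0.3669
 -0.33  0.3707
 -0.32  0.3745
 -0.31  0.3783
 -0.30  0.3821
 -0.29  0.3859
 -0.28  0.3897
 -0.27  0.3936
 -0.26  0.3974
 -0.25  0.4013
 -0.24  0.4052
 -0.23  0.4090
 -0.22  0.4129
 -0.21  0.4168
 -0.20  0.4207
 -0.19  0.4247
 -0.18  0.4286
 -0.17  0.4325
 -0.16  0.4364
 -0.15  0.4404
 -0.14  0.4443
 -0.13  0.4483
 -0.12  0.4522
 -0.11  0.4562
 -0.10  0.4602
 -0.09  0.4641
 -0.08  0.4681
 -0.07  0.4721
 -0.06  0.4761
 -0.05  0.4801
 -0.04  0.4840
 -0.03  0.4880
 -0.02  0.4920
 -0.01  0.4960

σ√T = 0.4 × 1.2247 = 0.4899
ln(S/K) + (r + σ²/2)T = ln(472/466) + (0.085 + 0.4²/2)·1.5 = 0.0128 + 0.2475 = 0.2603
d₁ = 0.2603 / 0.4899 = 0.5313 ⇒ 0.53
d₂ = d₁ − σ√T = 0.5313 − 0.4899 = 0.0414 ⇒ 0.04
exp(−rT) = exp(−0.085·1.5) = 0.8803
N(−d₂) = N(-0.04) = 0.4840;  N(−d₁) = N(-0.53) = 0.2981
P = 466·0.8803·0.4840 − 472·0.2981 = 198.5464 − 140.7032 = 57.8432

€57.84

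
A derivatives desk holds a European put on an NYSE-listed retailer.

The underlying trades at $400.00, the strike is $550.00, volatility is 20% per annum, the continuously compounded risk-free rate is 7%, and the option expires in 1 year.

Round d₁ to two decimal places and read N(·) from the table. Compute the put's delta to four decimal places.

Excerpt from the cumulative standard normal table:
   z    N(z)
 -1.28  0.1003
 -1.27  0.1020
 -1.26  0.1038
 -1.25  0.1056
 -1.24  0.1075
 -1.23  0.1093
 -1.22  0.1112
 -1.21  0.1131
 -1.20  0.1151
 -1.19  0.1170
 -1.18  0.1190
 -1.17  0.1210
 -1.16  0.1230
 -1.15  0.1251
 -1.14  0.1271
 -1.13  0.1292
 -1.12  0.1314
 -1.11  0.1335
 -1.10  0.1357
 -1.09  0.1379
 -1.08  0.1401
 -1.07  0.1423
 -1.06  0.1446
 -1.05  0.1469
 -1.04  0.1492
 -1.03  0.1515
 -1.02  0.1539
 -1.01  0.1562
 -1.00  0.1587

σ√T = 0.2·√1 = 0.2000
d₁ = [ln(400/550) + (0.07 + ½·0.2²)·1] / (σ√T) = (-0.3185 + 0.0900) / 0.2000 = -1.1423 → -1.14
N(d₁) = N(-1.14) = 0.1271
Δ_put = N(d₁) − 1 = 0.1271 − 1 = -0.8729

-0.8729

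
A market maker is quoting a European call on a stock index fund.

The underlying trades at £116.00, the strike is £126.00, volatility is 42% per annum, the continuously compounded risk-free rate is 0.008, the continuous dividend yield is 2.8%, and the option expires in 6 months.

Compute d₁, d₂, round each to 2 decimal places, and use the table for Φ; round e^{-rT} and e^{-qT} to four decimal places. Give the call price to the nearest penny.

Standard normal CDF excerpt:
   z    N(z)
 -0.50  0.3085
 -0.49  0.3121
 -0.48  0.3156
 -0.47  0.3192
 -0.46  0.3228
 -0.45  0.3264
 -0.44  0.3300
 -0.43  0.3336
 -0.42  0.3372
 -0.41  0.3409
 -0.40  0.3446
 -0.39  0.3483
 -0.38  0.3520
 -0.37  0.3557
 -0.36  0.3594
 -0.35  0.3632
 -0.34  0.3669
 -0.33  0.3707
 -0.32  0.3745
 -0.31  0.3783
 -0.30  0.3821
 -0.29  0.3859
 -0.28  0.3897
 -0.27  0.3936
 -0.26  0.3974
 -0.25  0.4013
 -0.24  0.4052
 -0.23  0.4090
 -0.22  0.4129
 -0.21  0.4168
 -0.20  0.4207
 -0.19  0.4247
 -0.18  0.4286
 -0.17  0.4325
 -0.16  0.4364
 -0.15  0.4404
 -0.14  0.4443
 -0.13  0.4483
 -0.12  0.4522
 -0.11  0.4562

£9.41

σ√T = 0.42 × 0.7071 = 0.2970
d₁ = [ln(116/126) + (0.008 − 0.028 + 0.42²/2)·0.5] / 0.2970 = [-0.0827 + 0.0341] / 0.2970 = -0.1636 → -0.16
d₂ = d₁ − σ√T = -0.1636 − 0.2970 = -0.4606 → -0.46
e^(−qT) = e^(−0.028·0.5) = 0.9861;  e^(−rT) = e^(−0.008·0.5) = 0.9960
N(d₁) = N(-0.16) = 0.4364;  N(d₂) = N(-0.46) = 0.3228
C = 116·0.9861·0.4364 − 126·0.9960·0.3228 = 49.9187 − 40.5101 = 9.4086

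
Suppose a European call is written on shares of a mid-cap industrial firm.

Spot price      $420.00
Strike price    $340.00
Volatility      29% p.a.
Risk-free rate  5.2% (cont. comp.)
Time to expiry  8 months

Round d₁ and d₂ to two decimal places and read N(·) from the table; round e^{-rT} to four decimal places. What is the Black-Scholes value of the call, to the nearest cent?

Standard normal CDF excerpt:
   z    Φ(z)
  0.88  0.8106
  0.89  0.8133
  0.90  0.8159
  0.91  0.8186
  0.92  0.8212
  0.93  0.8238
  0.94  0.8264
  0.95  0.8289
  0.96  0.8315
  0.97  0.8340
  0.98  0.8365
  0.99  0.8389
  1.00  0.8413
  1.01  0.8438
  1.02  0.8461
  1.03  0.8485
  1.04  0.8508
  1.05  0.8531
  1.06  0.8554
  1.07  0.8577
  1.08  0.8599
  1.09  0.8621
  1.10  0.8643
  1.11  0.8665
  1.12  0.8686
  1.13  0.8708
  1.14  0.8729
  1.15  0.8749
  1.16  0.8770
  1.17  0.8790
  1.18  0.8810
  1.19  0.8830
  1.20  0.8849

$98.65

σ√T = 0.29 × 0.8165 = 0.2368
ln(S/K) + (r + σ²/2)T = ln(420/340) + (0.052 + 0.29²/2)·0.6667 = 0.2113 + 0.0627 = 0.2740
d₁ = 0.2740 / 0.2368 = 1.1572 → 1.16
d₂ = d₁ − σ√T = 1.1572 − 0.2368 = 0.9204 → 0.92
e^(−rT) = e^(−0.052·0.6667) = 0.9659
C = 420·N(1.16) − 340·0.9659·N(0.92) = 420·0.8770 − 340·0.9659·0.8212 = 368.3400 − 269.6870 = 98.6530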